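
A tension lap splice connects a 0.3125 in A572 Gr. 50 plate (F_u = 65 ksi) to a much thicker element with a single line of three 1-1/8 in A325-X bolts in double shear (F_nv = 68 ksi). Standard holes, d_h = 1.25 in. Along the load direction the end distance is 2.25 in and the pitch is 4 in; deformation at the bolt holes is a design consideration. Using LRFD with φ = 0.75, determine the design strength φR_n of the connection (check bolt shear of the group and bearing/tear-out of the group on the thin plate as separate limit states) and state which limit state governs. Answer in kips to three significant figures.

Bolt shear: A_b = π·1.125²/4 = 0.994 in²; R_n = 68 × 0.994 × 3 × 2 = 405.6 kips → 0.75 × 405.6 = 304 kips.
Bearing (1.2 l_c t F_u ≤ 2.4 d t F_u): upper limit = 2.4·1.125·0.3125·65 = 54.84 kips.
  Edge l_c = 2.25 − 1.25/2 = 1.625 → r_n = 39.61 kips; interior l_c = 4 − 1.25 = 2.75 → r_n = 54.84 kips.
  R_n,bearing = 1·39.61 + 2·54.84 = 149.3 kips → 0.75 × 149.3 = 112 kips.
Bearing governs: 112 kips.

112 kips (bearing governs)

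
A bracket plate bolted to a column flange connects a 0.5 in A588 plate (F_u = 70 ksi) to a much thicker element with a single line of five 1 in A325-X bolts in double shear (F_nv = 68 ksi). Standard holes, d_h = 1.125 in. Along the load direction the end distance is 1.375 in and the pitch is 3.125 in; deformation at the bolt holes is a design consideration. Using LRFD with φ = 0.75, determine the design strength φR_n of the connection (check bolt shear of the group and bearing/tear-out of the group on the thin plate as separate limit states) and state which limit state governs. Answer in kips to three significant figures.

Bolt shear: A_b = π·1²/4 = 0.7854 in²; R_n = 68 × 0.7854 × 5 × 2 = 534.1 kips → 0.75 × 534.1 = 401 kips.
Bearing (1.2 l_c t F_u ≤ 2.4 d t F_u): upper limit = 2.4·1·0.5·70 = 84 kips.
  Edge l_c = 1.375 − 1.125/2 = 0.8125 → r_n = 34.12 kips; interior l_c = 3.125 − 1.125 = 2 → r_n = 84 kips.
  R_n,bearing = 1·34.12 + 4·84 = 370.1 kips → 0.75 × 370.1 = 278 kips.
Bearing governs: 278 kips.

278 kips (bearing governs)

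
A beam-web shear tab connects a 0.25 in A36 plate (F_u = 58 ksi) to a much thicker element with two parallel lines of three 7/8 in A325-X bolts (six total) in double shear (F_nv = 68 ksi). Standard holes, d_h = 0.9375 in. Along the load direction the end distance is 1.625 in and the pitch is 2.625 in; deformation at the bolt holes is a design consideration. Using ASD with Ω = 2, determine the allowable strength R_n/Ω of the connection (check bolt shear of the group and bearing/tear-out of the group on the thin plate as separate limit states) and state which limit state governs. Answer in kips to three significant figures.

Bolt shear: A_b = π·0.875²/4 = 0.6013 in²; R_n = 68 × 0.6013 × 6 × 2 = 490.7 kips → 490.7 / 2 = 245 kips.
Bearing (1.2 l_c t F_u ≤ 2.4 d t F_u): upper limit = 2.4·0.875·0.25·58 = 30.45 kips.
  Edge l_c = 1.625 − 0.9375/2 = 1.156 → r_n = 20.12 kips; interior l_c = 2.625 − 0.9375 = 1.688 → r_n = 29.36 kips.
  R_n,bearing = 2·20.12 + 4·29.36 = 157.7 kips → 157.7 / 2 = 78.8 kips.
Bearing governs: 78.8 kips.

78.8 kips (bearing governs)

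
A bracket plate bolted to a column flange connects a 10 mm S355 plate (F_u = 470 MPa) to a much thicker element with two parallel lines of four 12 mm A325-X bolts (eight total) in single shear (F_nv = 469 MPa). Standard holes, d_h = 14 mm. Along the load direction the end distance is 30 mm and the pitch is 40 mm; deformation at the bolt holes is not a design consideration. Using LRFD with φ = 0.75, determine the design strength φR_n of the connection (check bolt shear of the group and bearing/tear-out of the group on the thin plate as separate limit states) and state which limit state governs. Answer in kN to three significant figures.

Bolt shear: A_b = π·12²/4 = 113.1 mm²; R_n = 469 × 113.1 × 8 × 1 / 1000 = 424.3 kN → 0.75 × 424.3 = 318 kN.
Bearing (1.5 l_c t F_u ≤ 3.0 d t F_u): upper limit = 3.0·12·10·470 / 1000 = 169.2 kN.
  Edge l_c = 30 − 14/2 = 23 → r_n = 162.2 kN; interior l_c = 40 − 14 = 26 → r_n = 169.2 kN.
  R_n,bearing = 2·162.2 + 6·169.2 = 1340 kN → 0.75 × 1340 = 1000 kN.
Bolt shear governs: 318 kN.

318 kN (bolt shear governs)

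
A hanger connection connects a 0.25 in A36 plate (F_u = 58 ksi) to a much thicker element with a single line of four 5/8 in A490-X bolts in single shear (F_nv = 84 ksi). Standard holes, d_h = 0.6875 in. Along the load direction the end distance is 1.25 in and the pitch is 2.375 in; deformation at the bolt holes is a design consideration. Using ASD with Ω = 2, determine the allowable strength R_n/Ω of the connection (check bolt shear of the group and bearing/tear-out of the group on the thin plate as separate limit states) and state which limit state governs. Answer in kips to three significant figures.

Bolt shear: A_b = π·0.625²/4 = 0.3068 in²; R_n = 84 × 0.3068 × 4 × 1 = 103.1 kips → 103.1 / 2 = 51.5 kips.
Bearing (1.2 l_c t F_u ≤ 2.4 d t F_u): upper limit = 2.4·0.625·0.25·58 = 21.75 kips.
  Edge l_c = 1.25 − 0.6875/2 = 0.9062 → r_n = 15.77 kips; interior l_c = 2.375 − 0.6875 = 1.688 → r_n = 21.75 kips.
  R_n,bearing = 1·15.77 + 3·21.75 = 81.02 kips → 81.02 / 2 = 40.5 kips.
Bearing governs: 40.5 kips.

40.5 kips (bearing governs)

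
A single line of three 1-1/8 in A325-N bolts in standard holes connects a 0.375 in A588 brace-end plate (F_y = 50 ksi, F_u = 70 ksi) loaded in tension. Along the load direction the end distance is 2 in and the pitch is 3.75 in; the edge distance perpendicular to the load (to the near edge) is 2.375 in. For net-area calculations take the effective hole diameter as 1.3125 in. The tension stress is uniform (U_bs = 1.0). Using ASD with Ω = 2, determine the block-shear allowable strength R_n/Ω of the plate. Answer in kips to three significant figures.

71.5 kips

Shear plane L_v = 2 + 2·3.75 = 9.5 in; A_gv = 9.5 × 0.375 = 3.562 in².
A_nv = (9.5 − 2.5·1.3125) × 0.375 = 2.332 in².
A_nt = (2.375 − 0.5·1.3125) × 0.375 = 0.6445 in².
0.6 F_u A_nv = 97.95 kips; 0.6 F_y A_gv = 106.9 kips → shear rupture governs the shear term.
R_n = 97.95 + 1.0 × 70 × 0.6445 = 143.1 kips.
Allowable strength R_n/Ω = 143.1 / 2 = 71.5 kips.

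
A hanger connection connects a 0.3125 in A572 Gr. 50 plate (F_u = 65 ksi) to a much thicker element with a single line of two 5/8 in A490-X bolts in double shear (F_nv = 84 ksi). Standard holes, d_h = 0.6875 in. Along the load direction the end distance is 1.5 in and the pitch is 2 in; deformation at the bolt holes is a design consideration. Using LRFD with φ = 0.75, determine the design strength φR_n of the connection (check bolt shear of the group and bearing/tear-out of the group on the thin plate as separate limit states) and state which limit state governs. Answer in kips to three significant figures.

44 kips (bearing governs)

Bolt shear: A_b = π·0.625²/4 = 0.3068 in²; R_n = 84 × 0.3068 × 2 × 2 = 103.1 kips → 0.75 × 103.1 = 77.3 kips.
Bearing (1.2 l_c t F_u ≤ 2.4 d t F_u): upper limit = 2.4·0.625·0.3125·65 = 30.47 kips.
  Edge l_c = 1.5 − 0.6875/2 = 1.156 → r_n = 28.18 kips; interior l_c = 2 − 0.6875 = 1.312 → r_n = 30.47 kips.
  R_n,bearing = 1·28.18 + 1·30.47 = 58.65 kips → 0.75 × 58.65 = 44 kips.
Bearing governs: 44 kips.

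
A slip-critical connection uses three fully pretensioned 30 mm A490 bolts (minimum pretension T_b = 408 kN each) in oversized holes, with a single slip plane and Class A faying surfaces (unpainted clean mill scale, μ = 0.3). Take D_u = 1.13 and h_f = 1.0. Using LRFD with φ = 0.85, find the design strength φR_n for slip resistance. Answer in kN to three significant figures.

353 kN

R_n = μ · D_u · h_f · T_b · n_s · n_b = 0.3 × 1.13 × 1.0 × 408 × 1 × 3 = 414.9 kN.
Design strength φR_n = 0.85 × 414.9 = 353 kN.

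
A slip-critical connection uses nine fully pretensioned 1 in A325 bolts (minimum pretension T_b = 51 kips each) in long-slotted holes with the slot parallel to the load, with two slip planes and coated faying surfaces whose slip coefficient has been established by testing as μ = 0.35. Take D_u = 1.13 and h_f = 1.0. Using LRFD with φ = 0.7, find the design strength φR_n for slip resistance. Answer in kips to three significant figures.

R_n = μ · D_u · h_f · T_b · n_s · n_b = 0.35 × 1.13 × 1.0 × 51 × 2 × 9 = 363.1 kips.
Design strength φR_n = 0.7 × 363.1 = 254 kips.

254 kips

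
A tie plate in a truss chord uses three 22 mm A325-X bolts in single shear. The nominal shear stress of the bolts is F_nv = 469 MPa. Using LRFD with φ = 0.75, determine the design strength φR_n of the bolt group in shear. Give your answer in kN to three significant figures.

A_b = π × 22² / 4 = 380.1 mm².
R_n = F_nv · A_b · n · n_s = 469 × 380.1 × 3 × 1 / 1000 = 534.8 kN.
Design strength φR_n = 0.75 × 534.8 = 401 kN.

401 kN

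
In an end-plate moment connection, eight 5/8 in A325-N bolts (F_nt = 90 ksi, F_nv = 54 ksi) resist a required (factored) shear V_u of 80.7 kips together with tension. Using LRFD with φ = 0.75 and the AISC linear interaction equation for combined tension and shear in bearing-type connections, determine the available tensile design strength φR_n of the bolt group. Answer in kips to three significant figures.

80.9 kips

A_b = π·0.625²/4 = 0.3068 in²; f_rv = 80.7 / (8 × 0.3068) = 32.88 ksi.
F'_nt = 1.3 F_nt − (F_nt / φF_nv) f_rv = 1.3·90 − (90/(0.75·54))·32.88 = 43.93 ksi, capped at F_nt → F'_nt = 43.93 ksi.
R_n = F'_nt · A_b · n = 43.93 × 0.3068 × 8 = 107.8 kips.
Design strength φR_n = 0.75 × 107.8 = 80.9 kips.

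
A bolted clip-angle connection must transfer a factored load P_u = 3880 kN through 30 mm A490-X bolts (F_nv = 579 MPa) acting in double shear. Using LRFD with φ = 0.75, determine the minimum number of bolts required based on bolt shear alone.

A_b = π·30²/4 = 706.9 mm².
Per-bolt design strength φR_n = 0.75 × 579 × 706.9 × 2 / 1000 = 613.9 kN.
n ≥ 3880 / 613.9 = 6.32 → use 7 bolts.

7 bolts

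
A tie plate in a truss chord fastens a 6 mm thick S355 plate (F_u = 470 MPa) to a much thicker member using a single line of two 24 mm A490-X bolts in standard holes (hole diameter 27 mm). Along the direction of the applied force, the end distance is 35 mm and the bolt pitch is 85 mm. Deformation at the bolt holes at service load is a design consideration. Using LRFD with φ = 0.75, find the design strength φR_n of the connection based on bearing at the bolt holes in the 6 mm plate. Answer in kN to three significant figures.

176 kN

Per bolt r_n = 1.2 l_c t F_u ≤ 2.4 d t F_u; upper limit = 2.4 × 24 × 6 × 470 / 1000 = 162.4 kN.
Edge bolt: l_c = 35 − 27/2 = 21.5 mm → 1.2 × 21.5 × 6 × 470 / 1000 = 72.76 → r_n = 72.76 kN.
Interior bolts: l_c = 85 − 27 = 58 mm → 1.2 × 58 × 6 × 470 / 1000 = 196.3 → r_n = 162.4 kN.
R_n = 1 × 72.76 + 1 × 162.4 = 235.2 kN.
Design strength φR_n = 0.75 × 235.2 = 176 kN.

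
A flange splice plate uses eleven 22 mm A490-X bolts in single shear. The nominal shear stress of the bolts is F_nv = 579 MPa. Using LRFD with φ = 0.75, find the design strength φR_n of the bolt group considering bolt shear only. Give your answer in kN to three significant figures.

1820 kN

A_b = π × 22² / 4 = 380.1 mm².
R_n = F_nv · A_b · n · n_s = 579 × 380.1 × 11 × 1 / 1000 = 2421 kN.
Design strength φR_n = 0.75 × 2421 = 1820 kN.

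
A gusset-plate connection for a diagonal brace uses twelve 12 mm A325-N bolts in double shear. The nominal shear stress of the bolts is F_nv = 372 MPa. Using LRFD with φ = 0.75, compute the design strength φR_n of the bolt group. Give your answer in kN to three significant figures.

A_b = π × 12² / 4 = 113.1 mm².
R_n = F_nv · A_b · n · n_s = 372 × 113.1 × 12 × 2 / 1000 = 1010 kN.
Design strength φR_n = 0.75 × 1010 = 757 kN.

757 kN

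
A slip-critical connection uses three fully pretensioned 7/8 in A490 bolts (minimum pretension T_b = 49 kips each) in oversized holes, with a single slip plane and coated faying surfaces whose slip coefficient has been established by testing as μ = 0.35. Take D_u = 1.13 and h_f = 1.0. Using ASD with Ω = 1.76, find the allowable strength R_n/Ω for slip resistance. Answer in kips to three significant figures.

33 kips

R_n = μ · D_u · h_f · T_b · n_s · n_b = 0.35 × 1.13 × 1.0 × 49 × 1 × 3 = 58.14 kips.
Allowable strength R_n/Ω = 58.14 / 1.76 = 33 kips.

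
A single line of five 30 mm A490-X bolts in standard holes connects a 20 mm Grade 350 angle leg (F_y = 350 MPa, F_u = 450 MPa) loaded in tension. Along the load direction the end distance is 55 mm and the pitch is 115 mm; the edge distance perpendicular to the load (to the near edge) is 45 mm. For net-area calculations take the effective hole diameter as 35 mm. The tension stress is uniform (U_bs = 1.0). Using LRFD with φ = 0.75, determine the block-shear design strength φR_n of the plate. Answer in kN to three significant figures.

Shear plane L_v = 55 + 4·115 = 515 mm; A_gv = 515 × 20 = 10300 mm².
A_nv = (515 − 4.5·35) × 20 = 7150 mm².
A_nt = (45 − 0.5·35) × 20 = 550 mm².
0.6 F_u A_nv = 1930 kN; 0.6 F_y A_gv = 2163 kN → shear rupture governs the shear term.
R_n = 1930 + 1.0 × 450 × 550 / 1000 = 2178 kN.
Design strength φR_n = 0.75 × 2178 = 1630 kN.

1630 kN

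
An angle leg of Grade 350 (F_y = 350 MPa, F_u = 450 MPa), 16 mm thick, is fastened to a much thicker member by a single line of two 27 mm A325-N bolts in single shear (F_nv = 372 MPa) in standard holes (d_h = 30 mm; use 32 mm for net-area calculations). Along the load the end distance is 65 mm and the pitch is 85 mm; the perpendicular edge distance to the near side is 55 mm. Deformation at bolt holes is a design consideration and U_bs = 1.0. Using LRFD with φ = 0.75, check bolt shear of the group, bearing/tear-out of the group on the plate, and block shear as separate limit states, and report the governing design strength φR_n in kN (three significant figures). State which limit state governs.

Bolt shear: A_b = π·27²/4 = 572.6 mm²; R_n = 372 × 572.6 × 2 × 1 / 1000 = 426 kN → 0.75 × 426 = 319 kN.
Bearing: edge l_c = 50, r_n = 432 kN; interior l_c = 55, r_n = 466.6 kN; R_n = 432 + 1·466.6 = 898.6 kN → 674 kN.
Block shear: A_gv = 2400, A_nv = 1632, A_nt = 624 mm²; R_n = min(0.6F_uA_nv, 0.6F_yA_gv) + U_bs·F_u·A_nt = 721.4 kN → 541 kN.
Bolt shear governs: 319 kN.

319 kN (bolt shear governs)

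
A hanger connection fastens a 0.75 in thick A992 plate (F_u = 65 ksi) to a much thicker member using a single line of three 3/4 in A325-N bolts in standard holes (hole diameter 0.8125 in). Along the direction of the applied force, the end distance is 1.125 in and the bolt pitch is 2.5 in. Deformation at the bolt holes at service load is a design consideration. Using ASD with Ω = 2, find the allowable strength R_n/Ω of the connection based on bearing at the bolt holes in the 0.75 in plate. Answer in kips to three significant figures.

Per bolt r_n = 1.2 l_c t F_u ≤ 2.4 d t F_u; upper limit = 2.4 × 0.75 × 0.75 × 65 = 87.75 kips.
Edge bolt: l_c = 1.125 − 0.8125/2 = 0.7188 in → 1.2 × 0.7188 × 0.75 × 65 = 42.05 → r_n = 42.05 kips.
Interior bolts: l_c = 2.5 − 0.8125 = 1.688 in → 1.2 × 1.688 × 0.75 × 65 = 98.72 → r_n = 87.75 kips.
R_n = 1 × 42.05 + 2 × 87.75 = 217.5 kips.
Allowable strength R_n/Ω = 217.5 / 2 = 109 kips.

109 kips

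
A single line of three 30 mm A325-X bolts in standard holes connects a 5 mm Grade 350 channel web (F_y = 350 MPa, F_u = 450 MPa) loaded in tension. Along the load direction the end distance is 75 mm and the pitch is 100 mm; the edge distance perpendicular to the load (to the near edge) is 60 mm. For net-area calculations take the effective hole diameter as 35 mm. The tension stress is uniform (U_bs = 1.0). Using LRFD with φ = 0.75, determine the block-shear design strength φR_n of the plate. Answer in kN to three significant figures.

262 kN

Shear plane L_v = 75 + 2·100 = 275 mm; A_gv = 275 × 5 = 1375 mm².
A_nv = (275 − 2.5·35) × 5 = 937.5 mm².
A_nt = (60 − 0.5·35) × 5 = 212.5 mm².
0.6 F_u A_nv = 253.1 kN; 0.6 F_y A_gv = 288.8 kN → shear rupture governs the shear term.
R_n = 253.1 + 1.0 × 450 × 212.5 / 1000 = 348.8 kN.
Design strength φR_n = 0.75 × 348.8 = 262 kN.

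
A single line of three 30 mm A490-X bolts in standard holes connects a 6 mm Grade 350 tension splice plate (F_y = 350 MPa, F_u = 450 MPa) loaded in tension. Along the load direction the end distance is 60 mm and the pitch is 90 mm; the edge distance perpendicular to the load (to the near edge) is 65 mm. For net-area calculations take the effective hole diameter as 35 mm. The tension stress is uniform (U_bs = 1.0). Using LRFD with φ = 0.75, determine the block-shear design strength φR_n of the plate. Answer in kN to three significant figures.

Shear plane L_v = 60 + 2·90 = 240 mm; A_gv = 240 × 6 = 1440 mm².
A_nv = (240 − 2.5·35) × 6 = 915 mm².
A_nt = (65 − 0.5·35) × 6 = 285 mm².
0.6 F_u A_nv = 247.1 kN; 0.6 F_y A_gv = 302.4 kN → shear rupture governs the shear term.
R_n = 247.1 + 1.0 × 450 × 285 / 1000 = 375.3 kN.
Design strength φR_n = 0.75 × 375.3 = 281 kN.

281 kN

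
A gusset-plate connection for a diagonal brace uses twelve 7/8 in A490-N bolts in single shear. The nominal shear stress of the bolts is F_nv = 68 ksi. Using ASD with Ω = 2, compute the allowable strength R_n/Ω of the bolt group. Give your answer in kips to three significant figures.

245 kips

A_b = π × 0.875² / 4 = 0.6013 in².
R_n = F_nv · A_b · n · n_s = 68 × 0.6013 × 12 × 1 = 490.7 kips.
Allowable strength R_n/Ω = 490.7 / 2 = 245 kips.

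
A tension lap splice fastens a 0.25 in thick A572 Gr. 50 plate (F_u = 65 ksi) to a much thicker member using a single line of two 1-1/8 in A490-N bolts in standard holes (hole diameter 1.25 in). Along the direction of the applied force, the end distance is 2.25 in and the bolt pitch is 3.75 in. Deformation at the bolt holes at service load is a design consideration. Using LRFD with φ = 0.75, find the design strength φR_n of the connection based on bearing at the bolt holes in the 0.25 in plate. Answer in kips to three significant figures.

Per bolt r_n = 1.2 l_c t F_u ≤ 2.4 d t F_u; upper limit = 2.4 × 1.125 × 0.25 × 65 = 43.87 kips.
Edge bolt: l_c = 2.25 − 1.25/2 = 1.625 in → 1.2 × 1.625 × 0.25 × 65 = 31.69 → r_n = 31.69 kips.
Interior bolts: l_c = 3.75 − 1.25 = 2.5 in → 1.2 × 2.5 × 0.25 × 65 = 48.75 → r_n = 43.87 kips.
R_n = 1 × 31.69 + 1 × 43.87 = 75.56 kips.
Design strength φR_n = 0.75 × 75.56 = 56.7 kips.

56.7 kips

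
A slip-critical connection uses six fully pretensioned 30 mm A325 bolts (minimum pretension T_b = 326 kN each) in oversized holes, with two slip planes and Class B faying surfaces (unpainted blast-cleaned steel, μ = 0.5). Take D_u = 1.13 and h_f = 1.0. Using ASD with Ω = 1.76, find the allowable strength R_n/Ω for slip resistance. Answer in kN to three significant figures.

1260 kN

R_n = μ · D_u · h_f · T_b · n_s · n_b = 0.5 × 1.13 × 1.0 × 326 × 2 × 6 = 2210 kN.
Allowable strength R_n/Ω = 2210 / 1.76 = 1260 kN.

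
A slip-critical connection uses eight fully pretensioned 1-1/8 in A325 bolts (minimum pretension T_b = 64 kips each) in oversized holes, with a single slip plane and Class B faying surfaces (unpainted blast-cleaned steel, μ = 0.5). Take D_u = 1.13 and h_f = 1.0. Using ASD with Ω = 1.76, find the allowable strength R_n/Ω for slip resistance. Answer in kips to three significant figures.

R_n = μ · D_u · h_f · T_b · n_s · n_b = 0.5 × 1.13 × 1.0 × 64 × 1 × 8 = 289.3 kips.
Allowable strength R_n/Ω = 289.3 / 1.76 = 164 kips.

164 kips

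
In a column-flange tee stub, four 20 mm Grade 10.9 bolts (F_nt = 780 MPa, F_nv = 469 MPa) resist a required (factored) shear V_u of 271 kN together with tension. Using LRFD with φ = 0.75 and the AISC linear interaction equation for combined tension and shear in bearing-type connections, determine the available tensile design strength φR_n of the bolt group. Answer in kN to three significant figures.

505 kN

A_b = π·20²/4 = 314.2 mm²; f_rv = 271 × 1000 / (4 × 314.2) = 215.7 MPa.
F'_nt = 1.3 F_nt − (F_nt / φF_nv) f_rv = 1.3·780 − (780/(0.75·469))·215.7 = 535.8 MPa, capped at F_nt → F'_nt = 535.8 MPa.
R_n = F'_nt · A_b · n = 535.8 × 314.2 × 4 / 1000 = 673.3 kN.
Design strength φR_n = 0.75 × 673.3 = 505 kN.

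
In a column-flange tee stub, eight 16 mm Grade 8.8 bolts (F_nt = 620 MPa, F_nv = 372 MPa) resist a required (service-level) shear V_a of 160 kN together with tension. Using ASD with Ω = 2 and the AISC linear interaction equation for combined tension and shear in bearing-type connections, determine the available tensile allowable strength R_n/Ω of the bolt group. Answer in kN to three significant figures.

382 kN

A_b = π·16²/4 = 201.1 mm²; f_rv = 160 × 1000 / (8 × 201.1) = 99.47 MPa.
F'_nt = 1.3 F_nt − (Ω F_nt / F_nv) f_rv = 1.3·620 − (2·620/372)·99.47 = 474.4 MPa, capped at F_nt → F'_nt = 474.4 MPa.
R_n = F'_nt · A_b · n = 474.4 × 201.1 × 8 / 1000 = 763.1 kN.
Allowable strength R_n/Ω = 763.1 / 2 = 382 kN.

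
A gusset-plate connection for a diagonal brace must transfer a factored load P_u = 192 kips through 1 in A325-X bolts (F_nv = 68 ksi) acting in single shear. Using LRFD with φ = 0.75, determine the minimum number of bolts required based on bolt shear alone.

A_b = π·1²/4 = 0.7854 in².
Per-bolt design strength φR_n = 0.75 × 68 × 0.7854 × 1 = 40.06 kips.
n ≥ 192 / 40.06 = 4.793 → use 5 bolts.

5 bolts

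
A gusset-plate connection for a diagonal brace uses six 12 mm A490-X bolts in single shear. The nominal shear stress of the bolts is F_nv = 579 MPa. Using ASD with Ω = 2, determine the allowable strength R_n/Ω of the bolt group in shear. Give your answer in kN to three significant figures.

A_b = π × 12² / 4 = 113.1 mm².
R_n = F_nv · A_b · n · n_s = 579 × 113.1 × 6 × 1 / 1000 = 392.9 kN.
Allowable strength R_n/Ω = 392.9 / 2 = 196 kN.

196 kN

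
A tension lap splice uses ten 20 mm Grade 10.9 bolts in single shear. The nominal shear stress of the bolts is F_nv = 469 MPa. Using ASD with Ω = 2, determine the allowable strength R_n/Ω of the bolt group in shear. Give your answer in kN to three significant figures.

737 kN

A_b = π × 20² / 4 = 314.2 mm².
R_n = F_nv · A_b · n · n_s = 469 × 314.2 × 10 × 1 / 1000 = 1473 kN.
Allowable strength R_n/Ω = 1473 / 2 = 737 kN.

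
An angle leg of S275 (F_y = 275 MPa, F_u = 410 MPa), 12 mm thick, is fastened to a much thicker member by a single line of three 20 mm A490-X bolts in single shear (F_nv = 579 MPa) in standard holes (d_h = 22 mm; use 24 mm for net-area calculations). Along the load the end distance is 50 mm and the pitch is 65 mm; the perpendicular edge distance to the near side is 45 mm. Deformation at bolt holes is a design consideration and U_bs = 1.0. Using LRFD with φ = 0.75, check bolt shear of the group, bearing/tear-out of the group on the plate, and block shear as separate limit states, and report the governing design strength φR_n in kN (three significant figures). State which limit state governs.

Bolt shear: A_b = π·20²/4 = 314.2 mm²; R_n = 579 × 314.2 × 3 × 1 / 1000 = 545.7 kN → 0.75 × 545.7 = 409 kN.
Bearing: edge l_c = 39, r_n = 230.3 kN; interior l_c = 43, r_n = 236.2 kN; R_n = 230.3 + 2·236.2 = 702.6 kN → 527 kN.
Block shear: A_gv = 2160, A_nv = 1440, A_nt = 396 mm²; R_n = min(0.6F_uA_nv, 0.6F_yA_gv) + U_bs·F_u·A_nt = 516.6 kN → 387 kN.
Block shear governs: 387 kN.

387 kN (block shear governs)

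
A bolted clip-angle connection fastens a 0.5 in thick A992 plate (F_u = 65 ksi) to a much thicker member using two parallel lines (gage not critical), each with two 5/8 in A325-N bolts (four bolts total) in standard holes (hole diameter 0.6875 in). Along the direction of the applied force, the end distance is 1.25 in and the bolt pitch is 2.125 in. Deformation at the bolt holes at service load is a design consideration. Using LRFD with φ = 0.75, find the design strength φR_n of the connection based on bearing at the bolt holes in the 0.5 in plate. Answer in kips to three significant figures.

Per bolt r_n = 1.2 l_c t F_u ≤ 2.4 d t F_u; upper limit = 2.4 × 0.625 × 0.5 × 65 = 48.75 kips.
Edge bolt: l_c = 1.25 − 0.6875/2 = 0.9062 in → 1.2 × 0.9062 × 0.5 × 65 = 35.34 → r_n = 35.34 kips.
Interior bolts: l_c = 2.125 − 0.6875 = 1.438 in → 1.2 × 1.438 × 0.5 × 65 = 56.06 → r_n = 48.75 kips.
R_n = 2 × 35.34 + 2 × 48.75 = 168.2 kips.
Design strength φR_n = 0.75 × 168.2 = 126 kips.

126 kips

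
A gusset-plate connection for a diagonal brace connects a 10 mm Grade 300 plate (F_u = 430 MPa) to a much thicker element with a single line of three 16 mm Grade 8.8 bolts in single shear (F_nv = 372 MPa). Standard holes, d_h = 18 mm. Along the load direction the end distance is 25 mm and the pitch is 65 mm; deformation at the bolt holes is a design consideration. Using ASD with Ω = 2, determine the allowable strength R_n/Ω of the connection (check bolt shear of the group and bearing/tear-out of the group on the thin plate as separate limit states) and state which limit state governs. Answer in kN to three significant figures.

112 kN (bolt shear governs)

Bolt shear: A_b = π·16²/4 = 201.1 mm²; R_n = 372 × 201.1 × 3 × 1 / 1000 = 224.4 kN → 224.4 / 2 = 112 kN.
Bearing (1.2 l_c t F_u ≤ 2.4 d t F_u): upper limit = 2.4·16·10·430 / 1000 = 165.1 kN.
  Edge l_c = 25 − 18/2 = 16 → r_n = 82.56 kN; interior l_c = 65 − 18 = 47 → r_n = 165.1 kN.
  R_n,bearing = 1·82.56 + 2·165.1 = 412.8 kN → 412.8 / 2 = 206 kN.
Bolt shear governs: 112 kN.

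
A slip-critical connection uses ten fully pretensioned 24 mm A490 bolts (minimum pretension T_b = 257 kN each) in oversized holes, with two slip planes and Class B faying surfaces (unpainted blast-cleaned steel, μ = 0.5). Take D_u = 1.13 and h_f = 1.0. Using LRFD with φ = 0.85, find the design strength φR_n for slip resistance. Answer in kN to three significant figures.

2470 kN

R_n = μ · D_u · h_f · T_b · n_s · n_b = 0.5 × 1.13 × 1.0 × 257 × 2 × 10 = 2904 kN.
Design strength φR_n = 0.85 × 2904 = 2470 kN.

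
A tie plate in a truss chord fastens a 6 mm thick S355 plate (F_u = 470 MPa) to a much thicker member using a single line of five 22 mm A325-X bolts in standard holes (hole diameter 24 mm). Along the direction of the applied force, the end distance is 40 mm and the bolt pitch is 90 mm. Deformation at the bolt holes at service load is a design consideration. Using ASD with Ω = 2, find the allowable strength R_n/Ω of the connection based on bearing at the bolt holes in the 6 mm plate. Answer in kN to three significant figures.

Per bolt r_n = 1.2 l_c t F_u ≤ 2.4 d t F_u; upper limit = 2.4 × 22 × 6 × 470 / 1000 = 148.9 kN.
Edge bolt: l_c = 40 − 24/2 = 28 mm → 1.2 × 28 × 6 × 470 / 1000 = 94.75 → r_n = 94.75 kN.
Interior bolts: l_c = 90 − 24 = 66 mm → 1.2 × 66 × 6 × 470 / 1000 = 223.3 → r_n = 148.9 kN.
R_n = 1 × 94.75 + 4 × 148.9 = 690.3 kN.
Allowable strength R_n/Ω = 690.3 / 2 = 345 kN.

345 kN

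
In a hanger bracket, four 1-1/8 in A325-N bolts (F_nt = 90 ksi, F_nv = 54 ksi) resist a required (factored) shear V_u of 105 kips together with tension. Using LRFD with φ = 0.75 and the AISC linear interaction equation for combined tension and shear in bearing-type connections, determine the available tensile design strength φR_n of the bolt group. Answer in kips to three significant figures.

174 kips

A_b = π·1.125²/4 = 0.994 in²; f_rv = 105 / (4 × 0.994) = 26.41 ksi.
F'_nt = 1.3 F_nt − (F_nt / φF_nv) f_rv = 1.3·90 − (90/(0.75·54))·26.41 = 58.32 ksi, capped at F_nt → F'_nt = 58.32 ksi.
R_n = F'_nt · A_b · n = 58.32 × 0.994 × 4 = 231.9 kips.
Design strength φR_n = 0.75 × 231.9 = 174 kips.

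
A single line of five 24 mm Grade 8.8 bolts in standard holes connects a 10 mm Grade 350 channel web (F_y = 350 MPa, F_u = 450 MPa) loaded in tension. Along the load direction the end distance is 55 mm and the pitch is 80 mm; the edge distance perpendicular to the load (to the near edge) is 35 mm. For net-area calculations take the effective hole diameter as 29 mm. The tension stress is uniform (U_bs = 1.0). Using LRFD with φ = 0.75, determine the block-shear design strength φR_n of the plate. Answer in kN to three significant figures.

564 kN

Shear plane L_v = 55 + 4·80 = 375 mm; A_gv = 375 × 10 = 3750 mm².
A_nv = (375 − 4.5·29) × 10 = 2445 mm².
A_nt = (35 − 0.5·29) × 10 = 205 mm².
0.6 F_u A_nv = 660.1 kN; 0.6 F_y A_gv = 787.5 kN → shear rupture governs the shear term.
R_n = 660.1 + 1.0 × 450 × 205 / 1000 = 752.4 kN.
Design strength φR_n = 0.75 × 752.4 = 564 kN.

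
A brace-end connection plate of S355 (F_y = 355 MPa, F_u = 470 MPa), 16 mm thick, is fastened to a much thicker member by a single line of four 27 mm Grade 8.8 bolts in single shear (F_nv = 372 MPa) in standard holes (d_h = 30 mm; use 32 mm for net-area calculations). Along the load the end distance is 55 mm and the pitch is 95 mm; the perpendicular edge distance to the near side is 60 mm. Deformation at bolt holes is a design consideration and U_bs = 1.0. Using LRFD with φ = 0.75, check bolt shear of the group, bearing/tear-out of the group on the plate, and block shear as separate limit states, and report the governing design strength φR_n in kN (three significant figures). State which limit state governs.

639 kN (bolt shear governs)

Bolt shear: A_b = π·27²/4 = 572.6 mm²; R_n = 372 × 572.6 × 4 × 1 / 1000 = 852 kN → 0.75 × 852 = 639 kN.
Bearing: edge l_c = 40, r_n = 361 kN; interior l_c = 65, r_n = 487.3 kN; R_n = 361 + 3·487.3 = 1823 kN → 1370 kN.
Block shear: A_gv = 5440, A_nv = 3648, A_nt = 704 mm²; R_n = min(0.6F_uA_nv, 0.6F_yA_gv) + U_bs·F_u·A_nt = 1360 kN → 1020 kN.
Bolt shear governs: 639 kN.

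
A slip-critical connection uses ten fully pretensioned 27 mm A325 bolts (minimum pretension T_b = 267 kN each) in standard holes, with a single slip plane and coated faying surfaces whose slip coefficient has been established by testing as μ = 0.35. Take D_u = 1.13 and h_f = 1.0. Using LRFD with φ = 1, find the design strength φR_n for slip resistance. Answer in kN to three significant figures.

R_n = μ · D_u · h_f · T_b · n_s · n_b = 0.35 × 1.13 × 1.0 × 267 × 1 × 10 = 1056 kN.
Design strength φR_n = 1 × 1056 = 1060 kN.

1060 kN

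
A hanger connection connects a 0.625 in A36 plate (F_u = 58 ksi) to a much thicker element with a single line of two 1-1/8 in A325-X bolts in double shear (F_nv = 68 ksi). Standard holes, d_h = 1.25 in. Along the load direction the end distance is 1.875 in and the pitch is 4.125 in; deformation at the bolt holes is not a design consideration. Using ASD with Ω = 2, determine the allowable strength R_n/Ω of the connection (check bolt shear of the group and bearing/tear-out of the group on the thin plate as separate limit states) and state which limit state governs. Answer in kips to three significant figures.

95.2 kips (bearing governs)

Bolt shear: A_b = π·1.125²/4 = 0.994 in²; R_n = 68 × 0.994 × 2 × 2 = 270.4 kips → 270.4 / 2 = 135 kips.
Bearing (1.5 l_c t F_u ≤ 3.0 d t F_u): upper limit = 3.0·1.125·0.625·58 = 122.3 kips.
  Edge l_c = 1.875 − 1.25/2 = 1.25 → r_n = 67.97 kips; interior l_c = 4.125 − 1.25 = 2.875 → r_n = 122.3 kips.
  R_n,bearing = 1·67.97 + 1·122.3 = 190.3 kips → 190.3 / 2 = 95.2 kips.
Bearing governs: 95.2 kips.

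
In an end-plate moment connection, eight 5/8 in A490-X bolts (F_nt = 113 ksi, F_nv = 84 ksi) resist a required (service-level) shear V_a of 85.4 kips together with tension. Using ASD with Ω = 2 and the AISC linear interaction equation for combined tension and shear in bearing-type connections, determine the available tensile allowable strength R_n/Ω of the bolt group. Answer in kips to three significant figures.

A_b = π·0.625²/4 = 0.3068 in²; f_rv = 85.4 / (8 × 0.3068) = 34.8 ksi.
F'_nt = 1.3 F_nt − (Ω F_nt / F_nv) f_rv = 1.3·113 − (2·113/84)·34.8 = 53.28 ksi, capped at F_nt → F'_nt = 53.28 ksi.
R_n = F'_nt · A_b · n = 53.28 × 0.3068 × 8 = 130.8 kips.
Allowable strength R_n/Ω = 130.8 / 2 = 65.4 kips.

65.4 kips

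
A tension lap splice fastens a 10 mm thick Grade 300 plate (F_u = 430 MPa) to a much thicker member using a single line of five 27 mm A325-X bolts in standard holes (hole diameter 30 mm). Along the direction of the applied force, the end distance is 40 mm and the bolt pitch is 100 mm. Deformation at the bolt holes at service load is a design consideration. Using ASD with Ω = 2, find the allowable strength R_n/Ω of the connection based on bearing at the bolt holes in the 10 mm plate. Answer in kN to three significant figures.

622 kN

Per bolt r_n = 1.2 l_c t F_u ≤ 2.4 d t F_u; upper limit = 2.4 × 27 × 10 × 430 / 1000 = 278.6 kN.
Edge bolt: l_c = 40 − 30/2 = 25 mm → 1.2 × 25 × 10 × 430 / 1000 = 129 → r_n = 129 kN.
Interior bolts: l_c = 100 − 30 = 70 mm → 1.2 × 70 × 10 × 430 / 1000 = 361.2 → r_n = 278.6 kN.
R_n = 1 × 129 + 4 × 278.6 = 1244 kN.
Allowable strength R_n/Ω = 1244 / 2 = 622 kN.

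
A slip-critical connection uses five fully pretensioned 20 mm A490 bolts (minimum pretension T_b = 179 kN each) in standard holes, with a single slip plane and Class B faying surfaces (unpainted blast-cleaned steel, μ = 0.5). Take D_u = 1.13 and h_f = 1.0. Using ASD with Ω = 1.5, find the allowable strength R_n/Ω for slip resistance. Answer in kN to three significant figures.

337 kN

R_n = μ · D_u · h_f · T_b · n_s · n_b = 0.5 × 1.13 × 1.0 × 179 × 1 × 5 = 505.7 kN.
Allowable strength R_n/Ω = 505.7 / 1.5 = 337 kN.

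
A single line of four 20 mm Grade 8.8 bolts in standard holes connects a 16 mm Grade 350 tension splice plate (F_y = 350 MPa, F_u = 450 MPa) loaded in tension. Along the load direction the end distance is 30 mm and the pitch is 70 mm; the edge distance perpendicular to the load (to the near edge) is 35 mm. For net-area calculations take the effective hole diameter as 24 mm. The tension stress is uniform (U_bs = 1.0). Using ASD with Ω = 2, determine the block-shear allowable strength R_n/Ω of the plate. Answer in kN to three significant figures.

Shear plane L_v = 30 + 3·70 = 240 mm; A_gv = 240 × 16 = 3840 mm².
A_nv = (240 − 3.5·24) × 16 = 2496 mm².
A_nt = (35 − 0.5·24) × 16 = 368 mm².
0.6 F_u A_nv = 673.9 kN; 0.6 F_y A_gv = 806.4 kN → shear rupture governs the shear term.
R_n = 673.9 + 1.0 × 450 × 368 / 1000 = 839.5 kN.
Allowable strength R_n/Ω = 839.5 / 2 = 420 kN.

420 kN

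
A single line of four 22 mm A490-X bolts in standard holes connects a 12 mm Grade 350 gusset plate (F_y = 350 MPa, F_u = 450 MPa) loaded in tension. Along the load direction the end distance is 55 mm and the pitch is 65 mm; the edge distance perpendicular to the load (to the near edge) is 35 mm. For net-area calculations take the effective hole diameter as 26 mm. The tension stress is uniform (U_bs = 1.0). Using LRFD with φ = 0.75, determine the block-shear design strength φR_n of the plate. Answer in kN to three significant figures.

Shear plane L_v = 55 + 3·65 = 250 mm; A_gv = 250 × 12 = 3000 mm².
A_nv = (250 − 3.5·26) × 12 = 1908 mm².
A_nt = (35 − 0.5·26) × 12 = 264 mm².
0.6 F_u A_nv = 515.2 kN; 0.6 F_y A_gv = 630 kN → shear rupture governs the shear term.
R_n = 515.2 + 1.0 × 450 × 264 / 1000 = 634 kN.
Design strength φR_n = 0.75 × 634 = 475 kN.

475 kN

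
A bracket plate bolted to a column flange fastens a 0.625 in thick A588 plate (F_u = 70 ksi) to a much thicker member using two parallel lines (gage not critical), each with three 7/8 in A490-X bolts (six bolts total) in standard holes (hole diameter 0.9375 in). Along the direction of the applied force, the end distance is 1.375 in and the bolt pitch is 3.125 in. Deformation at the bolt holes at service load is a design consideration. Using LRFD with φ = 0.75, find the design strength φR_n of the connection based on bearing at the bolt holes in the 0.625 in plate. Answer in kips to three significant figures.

Per bolt r_n = 1.2 l_c t F_u ≤ 2.4 d t F_u; upper limit = 2.4 × 0.875 × 0.625 × 70 = 91.88 kips.
Edge bolt: l_c = 1.375 − 0.9375/2 = 0.9062 in → 1.2 × 0.9062 × 0.625 × 70 = 47.58 → r_n = 47.58 kips.
Interior bolts: l_c = 3.125 − 0.9375 = 2.188 in → 1.2 × 2.188 × 0.625 × 70 = 114.8 → r_n = 91.88 kips.
R_n = 2 × 47.58 + 4 × 91.88 = 462.7 kips.
Design strength φR_n = 0.75 × 462.7 = 347 kips.

347 kips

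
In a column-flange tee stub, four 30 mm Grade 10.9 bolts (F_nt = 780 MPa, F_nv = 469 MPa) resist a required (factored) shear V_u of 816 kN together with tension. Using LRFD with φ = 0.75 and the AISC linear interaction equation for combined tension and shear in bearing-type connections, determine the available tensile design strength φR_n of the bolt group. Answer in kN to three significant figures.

A_b = π·30²/4 = 706.9 mm²; f_rv = 816 × 1000 / (4 × 706.9) = 288.6 MPa.
F'_nt = 1.3 F_nt − (F_nt / φF_nv) f_rv = 1.3·780 − (780/(0.75·469))·288.6 = 374 MPa, capped at F_nt → F'_nt = 374 MPa.
R_n = F'_nt · A_b · n = 374 × 706.9 × 4 / 1000 = 1058 kN.
Design strength φR_n = 0.75 × 1058 = 793 kN.

793 kN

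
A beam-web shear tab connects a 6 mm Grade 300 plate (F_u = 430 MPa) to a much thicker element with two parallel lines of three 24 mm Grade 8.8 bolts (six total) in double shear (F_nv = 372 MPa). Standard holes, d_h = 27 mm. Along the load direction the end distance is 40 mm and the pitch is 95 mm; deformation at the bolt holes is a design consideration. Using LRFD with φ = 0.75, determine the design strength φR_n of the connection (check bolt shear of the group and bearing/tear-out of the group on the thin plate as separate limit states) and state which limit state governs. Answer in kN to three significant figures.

569 kN (bearing governs)

Bolt shear: A_b = π·24²/4 = 452.4 mm²; R_n = 372 × 452.4 × 6 × 2 / 1000 = 2019 kN → 0.75 × 2019 = 1510 kN.
Bearing (1.2 l_c t F_u ≤ 2.4 d t F_u): upper limit = 2.4·24·6·430 / 1000 = 148.6 kN.
  Edge l_c = 40 − 27/2 = 26.5 → r_n = 82.04 kN; interior l_c = 95 − 27 = 68 → r_n = 148.6 kN.
  R_n,bearing = 2·82.04 + 4·148.6 = 758.5 kN → 0.75 × 758.5 = 569 kN.
Bearing governs: 569 kN.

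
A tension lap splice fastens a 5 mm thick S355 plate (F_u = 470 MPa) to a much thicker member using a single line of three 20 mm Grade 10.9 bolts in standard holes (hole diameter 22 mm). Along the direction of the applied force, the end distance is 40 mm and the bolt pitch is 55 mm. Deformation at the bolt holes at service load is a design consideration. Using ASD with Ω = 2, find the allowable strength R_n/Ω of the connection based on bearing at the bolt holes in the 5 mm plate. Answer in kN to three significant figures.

134 kN

Per bolt r_n = 1.2 l_c t F_u ≤ 2.4 d t F_u; upper limit = 2.4 × 20 × 5 × 470 / 1000 = 112.8 kN.
Edge bolt: l_c = 40 − 22/2 = 29 mm → 1.2 × 29 × 5 × 470 / 1000 = 81.78 → r_n = 81.78 kN.
Interior bolts: l_c = 55 − 22 = 33 mm → 1.2 × 33 × 5 × 470 / 1000 = 93.06 → r_n = 93.06 kN.
R_n = 1 × 81.78 + 2 × 93.06 = 267.9 kN.
Allowable strength R_n/Ω = 267.9 / 2 = 134 kN.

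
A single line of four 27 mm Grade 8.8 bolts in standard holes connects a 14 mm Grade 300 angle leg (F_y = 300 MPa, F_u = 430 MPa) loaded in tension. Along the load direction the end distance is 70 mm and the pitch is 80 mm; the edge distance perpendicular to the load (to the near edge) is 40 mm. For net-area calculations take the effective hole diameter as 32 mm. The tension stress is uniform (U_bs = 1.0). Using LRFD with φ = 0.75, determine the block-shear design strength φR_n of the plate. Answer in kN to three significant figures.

645 kN

Shear plane L_v = 70 + 3·80 = 310 mm; A_gv = 310 × 14 = 4340 mm².
A_nv = (310 − 3.5·32) × 14 = 2772 mm².
A_nt = (40 − 0.5·32) × 14 = 336 mm².
0.6 F_u A_nv = 715.2 kN; 0.6 F_y A_gv = 781.2 kN → shear rupture governs the shear term.
R_n = 715.2 + 1.0 × 430 × 336 / 1000 = 859.7 kN.
Design strength φR_n = 0.75 × 859.7 = 645 kN.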